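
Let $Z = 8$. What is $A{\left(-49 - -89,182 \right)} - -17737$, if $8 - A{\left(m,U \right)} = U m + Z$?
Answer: $10457$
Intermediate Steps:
$A{\left(m,U \right)} = - U m$ ($A{\left(m,U \right)} = 8 - \left(U m + 8\right) = 8 - \left(8 + U m\right) = - U m$)
$A{\left(-49 - -89,182 \right)} - -17737 = \left(-1\right) 182 \left(-49 - -89\right) - -17737 = \left(-1\right) 182 \left(-49 + 89\right) + 17737 = \left(-1\right) 182 \cdot 40 + 17737 = -7280 + 17737 = 10457$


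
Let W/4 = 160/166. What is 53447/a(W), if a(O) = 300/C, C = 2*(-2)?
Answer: -53447/75 ≈ -712.63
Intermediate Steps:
C = -4
W = 320/83 (W = 4*(160/166) = 4*(160*(1/166)) = 4*(80/83) = 320/83 ≈ 3.8554)
a(O) = -75 (a(O) = 300/(-4) = 300*(-¼) = -75)
53447/a(W) = 53447/(-75) = 53447*(-1/75) = -53447/75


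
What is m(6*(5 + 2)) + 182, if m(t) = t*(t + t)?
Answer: 3710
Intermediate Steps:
m(t) = 2*t² (m(t) = t*(2*t) = 2*t²)
m(6*(5 + 2)) + 182 = 2*(6*(5 + 2))² + 182 = 2*(6*7)² + 182 = 2*42² + 182 = 2*1764 + 182 = 3528 + 182 = 3710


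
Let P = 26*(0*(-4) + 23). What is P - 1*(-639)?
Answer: 1237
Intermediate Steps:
P = 598 (P = 26*(0 + 23) = 26*23 = 598)
P - 1*(-639) = 598 - 1*(-639) = 598 + 639 = 1237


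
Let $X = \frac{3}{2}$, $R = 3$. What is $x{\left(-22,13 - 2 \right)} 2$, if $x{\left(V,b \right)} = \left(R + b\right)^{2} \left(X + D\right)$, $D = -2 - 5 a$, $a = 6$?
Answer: $-11956$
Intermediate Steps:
$D = -32$ ($D = -2 - 30 = -32$)
$X = \frac{3}{2}$ ($X = 3 \cdot \frac{1}{2} = \frac{3}{2} \approx 1.5$)
$x{\left(V,b \right)} = - \frac{61 \left(3 + b\right)^{2}}{2}$ ($x{\left(V,b \right)} = \left(3 + b\right)^{2} \left(\frac{3}{2} - 32\right) = \left(3 + b\right)^{2} \left(- \frac{61}{2}\right) = - \frac{61 \left(3 + b\right)^{2}}{2}$)
$x{\left(-22,13 - 2 \right)} 2 = - \frac{61 \left(3 + \left(13 - 2\right)\right)^{2}}{2} \cdot 2 = - \frac{61 \left(3 + 11\right)^{2}}{2} \cdot 2 = - \frac{61 \cdot 14^{2}}{2} \cdot 2 = \left(- \frac{61}{2}\right) 196 \cdot 2 = \left(-5978\right) 2 = -11956$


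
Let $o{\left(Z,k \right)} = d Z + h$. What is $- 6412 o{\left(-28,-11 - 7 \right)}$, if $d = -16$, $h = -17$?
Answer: $-2763572$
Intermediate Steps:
$o{\left(Z,k \right)} = -17 - 16 Z$ ($o{\left(Z,k \right)} = - 16 Z - 17 = -17 - 16 Z$)
$- 6412 o{\left(-28,-11 - 7 \right)} = - 6412 \left(-17 - -448\right) = - 6412 \left(-17 + 448\right) = \left(-6412\right) 431 = -2763572$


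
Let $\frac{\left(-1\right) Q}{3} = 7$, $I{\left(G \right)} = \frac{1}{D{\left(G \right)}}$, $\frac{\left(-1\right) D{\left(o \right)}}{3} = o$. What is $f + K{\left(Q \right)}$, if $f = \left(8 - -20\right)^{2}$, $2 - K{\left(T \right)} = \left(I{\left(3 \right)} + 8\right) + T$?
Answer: $\frac{7192}{9} \approx 799.11$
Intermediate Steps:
$D{\left(o \right)} = - 3 o$
$I{\left(G \right)} = - \frac{1}{3 G}$ ($I{\left(G \right)} = \frac{1}{\left(-3\right) G} = - \frac{1}{3 G}$)
$Q = -21$ ($Q = \left(-3\right) 7 = -21$)
$K{\left(T \right)} = - \frac{53}{9} - T$ ($K{\left(T \right)} = 2 - \left(\left(- \frac{1}{3 \cdot 3} + 8\right) + T\right) = 2 - \left(\left(\left(- \frac{1}{3}\right) \frac{1}{3} + 8\right) + T\right) = 2 - \left(\left(- \frac{1}{9} + 8\right) + T\right) = 2 - \left(\frac{71}{9} + T\right) = - \frac{53}{9} - T$)
$f = 784$ ($f = \left(8 + 20\right)^{2} = 28^{2} = 784$)
$f + K{\left(Q \right)} = 784 - - \frac{136}{9} = 784 + \left(- \frac{53}{9} + 21\right) = 784 + \frac{136}{9} = \frac{7192}{9}$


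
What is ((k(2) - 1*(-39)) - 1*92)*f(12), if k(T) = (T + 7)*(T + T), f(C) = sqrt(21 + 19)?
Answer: -34*sqrt(10) ≈ -107.52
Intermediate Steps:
f(C) = 2*sqrt(10) (f(C) = sqrt(40) = 2*sqrt(10))
k(T) = 2*T*(7 + T) (k(T) = (7 + T)*(2*T) = 2*T*(7 + T))
((k(2) - 1*(-39)) - 1*92)*f(12) = ((2*2*(7 + 2) - 1*(-39)) - 1*92)*(2*sqrt(10)) = ((2*2*9 + 39) - 92)*(2*sqrt(10)) = ((36 + 39) - 92)*(2*sqrt(10)) = (75 - 92)*(2*sqrt(10)) = -34*sqrt(10)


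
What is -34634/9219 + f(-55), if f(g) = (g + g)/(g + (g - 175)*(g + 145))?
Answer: -20508988/5466867 ≈ -3.7515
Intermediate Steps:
f(g) = 2*g/(g + (-175 + g)*(145 + g)) (f(g) = (2*g)/(g + (-175 + g)*(145 + g)) = 2*g/(g + (-175 + g)*(145 + g)))
-34634/9219 + f(-55) = -34634/9219 + 2*(-55)/(-25375 + (-55)² - 29*(-55)) = -34634*1/9219 + 2*(-55)/(-25375 + 3025 + 1595) = -34634/9219 + 2*(-55)/(-20755) = -34634/9219 + 2*(-55)*(-1/20755) = -34634/9219 + 22/4151 = -20508988/5466867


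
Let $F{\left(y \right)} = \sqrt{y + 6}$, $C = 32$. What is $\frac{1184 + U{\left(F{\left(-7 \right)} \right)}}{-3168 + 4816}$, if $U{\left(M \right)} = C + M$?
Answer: $\frac{76}{103} + \frac{i}{1648} \approx 0.73786 + 0.0006068 i$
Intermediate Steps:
$F{\left(y \right)} = \sqrt{6 + y}$
$U{\left(M \right)} = 32 + M$
$\frac{1184 + U{\left(F{\left(-7 \right)} \right)}}{-3168 + 4816} = \frac{1184 + \left(32 + \sqrt{6 - 7}\right)}{-3168 + 4816} = \frac{1184 + \left(32 + \sqrt{-1}\right)}{1648} = \left(1184 + \left(32 + i\right)\right) \frac{1}{1648} = \left(1216 + i\right) \frac{1}{1648} = \frac{76}{103} + \frac{i}{1648}$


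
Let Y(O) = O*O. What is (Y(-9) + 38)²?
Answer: 14161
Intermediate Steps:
Y(O) = O²
(Y(-9) + 38)² = ((-9)² + 38)² = (81 + 38)² = 119² = 14161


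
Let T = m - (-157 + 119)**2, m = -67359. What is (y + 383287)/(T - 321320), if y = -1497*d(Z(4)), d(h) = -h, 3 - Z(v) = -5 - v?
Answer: -401251/390123 ≈ -1.0285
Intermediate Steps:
Z(v) = 8 + v (Z(v) = 3 - (-5 - v) = 3 + (5 + v) = 8 + v)
T = -68803 (T = -67359 - (-157 + 119)**2 = -67359 - 1*(-38)**2 = -67359 - 1*1444 = -67359 - 1444 = -68803)
y = 17964 (y = -(-1497)*(8 + 4) = -(-1497)*12 = -1497*(-12) = 17964)
(y + 383287)/(T - 321320) = (17964 + 383287)/(-68803 - 321320) = 401251/(-390123) = 401251*(-1/390123) = -401251/390123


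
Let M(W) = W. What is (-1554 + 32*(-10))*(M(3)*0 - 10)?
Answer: 18740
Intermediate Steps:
(-1554 + 32*(-10))*(M(3)*0 - 10) = (-1554 + 32*(-10))*(3*0 - 10) = (-1554 - 320)*(0 - 10) = -1874*(-10) = 18740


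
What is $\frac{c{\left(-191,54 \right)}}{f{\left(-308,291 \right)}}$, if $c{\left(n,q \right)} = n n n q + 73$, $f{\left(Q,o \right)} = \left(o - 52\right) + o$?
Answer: $- \frac{376264961}{530} \approx -7.0993 \cdot 10^{5}$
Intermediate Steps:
$f{\left(Q,o \right)} = -52 + 2 o$ ($f{\left(Q,o \right)} = \left(-52 + o\right) + o = -52 + 2 o$)
$c{\left(n,q \right)} = 73 + q n^{3}$ ($c{\left(n,q \right)} = n^{2} n q + 73 = n^{3} q + 73 = q n^{3} + 73 = 73 + q n^{3}$)
$\frac{c{\left(-191,54 \right)}}{f{\left(-308,291 \right)}} = \frac{73 + 54 \left(-191\right)^{3}}{-52 + 2 \cdot 291} = \frac{73 + 54 \left(-6967871\right)}{-52 + 582} = \frac{73 - 376265034}{530} = \left(-376264961\right) \frac{1}{530} = - \frac{376264961}{530}$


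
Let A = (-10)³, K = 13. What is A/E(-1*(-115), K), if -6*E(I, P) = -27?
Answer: -2000/9 ≈ -222.22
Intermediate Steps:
E(I, P) = 9/2 (E(I, P) = -⅙*(-27) = 9/2)
A = -1000
A/E(-1*(-115), K) = -1000/9/2 = -1000*2/9 = -2000/9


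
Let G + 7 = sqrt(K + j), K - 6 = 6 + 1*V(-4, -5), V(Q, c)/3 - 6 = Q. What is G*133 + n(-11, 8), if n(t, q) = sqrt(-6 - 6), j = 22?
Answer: -931 + 266*sqrt(10) + 2*I*sqrt(3) ≈ -89.834 + 3.4641*I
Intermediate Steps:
n(t, q) = 2*I*sqrt(3) (n(t, q) = sqrt(-12) = 2*I*sqrt(3))
V(Q, c) = 18 + 3*Q
K = 18 (K = 6 + (6 + 1*(18 + 3*(-4))) = 6 + (6 + 1*(18 - 12)) = 6 + (6 + 1*6) = 6 + (6 + 6) = 6 + 12 = 18)
G = -7 + 2*sqrt(10) (G = -7 + sqrt(18 + 22) = -7 + sqrt(40) = -7 + 2*sqrt(10) ≈ -0.67544)
G*133 + n(-11, 8) = (-7 + 2*sqrt(10))*133 + 2*I*sqrt(3) = (-931 + 266*sqrt(10)) + 2*I*sqrt(3) = -931 + 266*sqrt(10) + 2*I*sqrt(3)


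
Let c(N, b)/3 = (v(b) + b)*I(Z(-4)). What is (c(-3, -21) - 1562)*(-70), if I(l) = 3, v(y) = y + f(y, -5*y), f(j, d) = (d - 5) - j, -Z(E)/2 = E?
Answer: 59570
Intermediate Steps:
Z(E) = -2*E
f(j, d) = -5 + d - j (f(j, d) = (-5 + d) - j = -5 + d - j)
v(y) = -5 - 5*y (v(y) = y + (-5 - 5*y - y) = y + (-5 - 6*y) = -5 - 5*y)
c(N, b) = -45 - 36*b (c(N, b) = 3*(((-5 - 5*b) + b)*3) = 3*((-5 - 4*b)*3) = 3*(-15 - 12*b) = -45 - 36*b)
(c(-3, -21) - 1562)*(-70) = ((-45 - 36*(-21)) - 1562)*(-70) = ((-45 + 756) - 1562)*(-70) = (711 - 1562)*(-70) = -851*(-70) = 59570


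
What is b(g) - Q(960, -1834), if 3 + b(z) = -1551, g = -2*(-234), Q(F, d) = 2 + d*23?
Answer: 40626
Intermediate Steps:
Q(F, d) = 2 + 23*d
g = 468
b(z) = -1554 (b(z) = -3 - 1551 = -1554)
b(g) - Q(960, -1834) = -1554 - (2 + 23*(-1834)) = -1554 - (2 - 42182) = -1554 - 1*(-42180) = -1554 + 42180 = 40626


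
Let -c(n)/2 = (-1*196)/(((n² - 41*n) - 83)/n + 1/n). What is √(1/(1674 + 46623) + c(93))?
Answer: √101067072105423117/114801969 ≈ 2.7692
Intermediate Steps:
c(n) = 392/(1/n + (-83 + n² - 41*n)/n) (c(n) = -2*(-1*196)/(((n² - 41*n) - 83)/n + 1/n) = -(-392)/((-83 + n² - 41*n)/n + 1/n) = -(-392)/(1/n + (-83 + n² - 41*n)/n) = 392/(1/n + (-83 + n² - 41*n)/n))
√(1/(1674 + 46623) + c(93)) = √(1/(1674 + 46623) + 392*93/(-82 + 93² - 41*93)) = √(1/48297 + 392*93/(-82 + 8649 - 3813)) = √(1/48297 + 392*93/4754) = √(1/48297 + 392*93*(1/4754)) = √(1/48297 + 18228/2377) = √(880360093/114801969) = √101067072105423117/114801969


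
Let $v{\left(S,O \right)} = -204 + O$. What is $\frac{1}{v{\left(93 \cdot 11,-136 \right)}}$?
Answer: $- \frac{1}{340} \approx -0.0029412$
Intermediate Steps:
$\frac{1}{v{\left(93 \cdot 11,-136 \right)}} = \frac{1}{-204 - 136} = \frac{1}{-340} = - \frac{1}{340}$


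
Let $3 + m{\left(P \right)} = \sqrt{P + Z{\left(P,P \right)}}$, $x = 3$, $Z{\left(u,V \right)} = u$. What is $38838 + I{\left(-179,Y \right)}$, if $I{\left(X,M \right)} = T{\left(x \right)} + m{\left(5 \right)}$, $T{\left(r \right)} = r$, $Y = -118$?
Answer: $38838 + \sqrt{10} \approx 38841.0$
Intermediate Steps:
$m{\left(P \right)} = -3 + \sqrt{2} \sqrt{P}$ ($m{\left(P \right)} = -3 + \sqrt{P + P} = -3 + \sqrt{2 P} = -3 + \sqrt{2} \sqrt{P}$)
$I{\left(X,M \right)} = \sqrt{10}$ ($I{\left(X,M \right)} = 3 - \left(3 - \sqrt{2} \sqrt{5}\right) = 3 - \left(3 - \sqrt{10}\right) = \sqrt{10}$)
$38838 + I{\left(-179,Y \right)} = 38838 + \sqrt{10}$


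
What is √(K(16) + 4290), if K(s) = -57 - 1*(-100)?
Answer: √4333 ≈ 65.826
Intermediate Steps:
K(s) = 43 (K(s) = -57 + 100 = 43)
√(K(16) + 4290) = √(43 + 4290) = √4333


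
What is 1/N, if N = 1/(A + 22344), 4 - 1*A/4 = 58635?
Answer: -212180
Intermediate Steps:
A = -234524 (A = 16 - 4*58635 = 16 - 234540 = -234524)
N = -1/212180 (N = 1/(-234524 + 22344) = 1/(-212180) = -1/212180 ≈ -4.7130e-6)
1/N = 1/(-1/212180) = -212180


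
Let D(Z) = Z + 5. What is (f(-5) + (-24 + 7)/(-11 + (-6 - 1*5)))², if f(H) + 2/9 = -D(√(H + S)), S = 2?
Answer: 658549/39204 + 881*I*√3/99 ≈ 16.798 + 15.413*I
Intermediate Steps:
D(Z) = 5 + Z
f(H) = -47/9 - √(2 + H) (f(H) = -2/9 - (5 + √(H + 2)) = -2/9 - (5 + √(2 + H)) = -2/9 + (-5 - √(2 + H)) = -47/9 - √(2 + H))
(f(-5) + (-24 + 7)/(-11 + (-6 - 1*5)))² = ((-47/9 - √(2 - 5)) + (-24 + 7)/(-11 + (-6 - 1*5)))² = ((-47/9 - √(-3)) - 17/(-11 + (-6 - 5)))² = ((-47/9 - I*√3) - 17/(-11 - 11))² = ((-47/9 - I*√3) - 17/(-22))² = ((-47/9 - I*√3) - 17*(-1/22))² = ((-47/9 - I*√3) + 17/22)² = (-881/198 - I*√3)²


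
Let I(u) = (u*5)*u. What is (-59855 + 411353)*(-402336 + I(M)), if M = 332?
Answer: 52297278432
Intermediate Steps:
I(u) = 5*u² (I(u) = (5*u)*u = 5*u²)
(-59855 + 411353)*(-402336 + I(M)) = (-59855 + 411353)*(-402336 + 5*332²) = 351498*(-402336 + 5*110224) = 351498*(-402336 + 551120) = 351498*148784 = 52297278432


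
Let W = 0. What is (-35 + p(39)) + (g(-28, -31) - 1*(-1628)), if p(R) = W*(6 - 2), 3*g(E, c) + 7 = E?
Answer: 4744/3 ≈ 1581.3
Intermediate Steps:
g(E, c) = -7/3 + E/3
p(R) = 0 (p(R) = 0*(6 - 2) = 0*4 = 0)
(-35 + p(39)) + (g(-28, -31) - 1*(-1628)) = (-35 + 0) + ((-7/3 + (⅓)*(-28)) - 1*(-1628)) = -35 + ((-7/3 - 28/3) + 1628) = -35 + (-35/3 + 1628) = -35 + 4849/3 = 4744/3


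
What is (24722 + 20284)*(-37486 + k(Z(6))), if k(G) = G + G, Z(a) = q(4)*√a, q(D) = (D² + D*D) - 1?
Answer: -1687094916 + 2790372*√6 ≈ -1.6803e+9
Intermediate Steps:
q(D) = -1 + 2*D² (q(D) = (D² + D²) - 1 = 2*D² - 1 = -1 + 2*D²)
Z(a) = 31*√a (Z(a) = (-1 + 2*4²)*√a = (-1 + 2*16)*√a = (-1 + 32)*√a = 31*√a)
k(G) = 2*G
(24722 + 20284)*(-37486 + k(Z(6))) = (24722 + 20284)*(-37486 + 2*(31*√6)) = 45006*(-37486 + 62*√6) = -1687094916 + 2790372*√6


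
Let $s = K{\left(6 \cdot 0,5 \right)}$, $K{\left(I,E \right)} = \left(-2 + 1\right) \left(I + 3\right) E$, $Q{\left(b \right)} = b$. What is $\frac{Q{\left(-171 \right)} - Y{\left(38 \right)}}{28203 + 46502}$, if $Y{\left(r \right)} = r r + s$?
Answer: $- \frac{320}{14941} \approx -0.021418$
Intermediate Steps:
$K{\left(I,E \right)} = E \left(-3 - I\right)$ ($K{\left(I,E \right)} = - (3 + I) E = \left(-3 - I\right) E = E \left(-3 - I\right)$)
$s = -15$ ($s = \left(-1\right) 5 \left(3 + 6 \cdot 0\right) = \left(-1\right) 5 \left(3 + 0\right) = \left(-1\right) 5 \cdot 3 = -15$)
$Y{\left(r \right)} = -15 + r^{2}$ ($Y{\left(r \right)} = r r - 15 = r^{2} - 15 = -15 + r^{2}$)
$\frac{Q{\left(-171 \right)} - Y{\left(38 \right)}}{28203 + 46502} = \frac{-171 - \left(-15 + 38^{2}\right)}{28203 + 46502} = \frac{-171 - \left(-15 + 1444\right)}{74705} = \left(-171 - 1429\right) \frac{1}{74705} = \left(-1600\right) \frac{1}{74705} = - \frac{320}{14941}$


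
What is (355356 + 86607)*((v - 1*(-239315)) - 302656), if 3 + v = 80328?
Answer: 7506299592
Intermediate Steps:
v = 80325 (v = -3 + 80328 = 80325)
(355356 + 86607)*((v - 1*(-239315)) - 302656) = (355356 + 86607)*((80325 - 1*(-239315)) - 302656) = 441963*((80325 + 239315) - 302656) = 441963*(319640 - 302656) = 441963*16984 = 7506299592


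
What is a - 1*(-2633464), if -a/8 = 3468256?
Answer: -25112584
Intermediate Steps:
a = -27746048 (a = -8*3468256 = -27746048)
a - 1*(-2633464) = -27746048 - 1*(-2633464) = -27746048 + 2633464 = -25112584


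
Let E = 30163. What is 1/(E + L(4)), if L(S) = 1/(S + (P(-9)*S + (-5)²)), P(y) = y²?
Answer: 353/10647540 ≈ 3.3153e-5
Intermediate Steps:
L(S) = 1/(25 + 82*S) (L(S) = 1/(S + ((-9)²*S + (-5)²)) = 1/(S + (81*S + 25)) = 1/(S + (25 + 81*S)) = 1/(25 + 82*S))
1/(E + L(4)) = 1/(30163 + 1/(25 + 82*4)) = 1/(30163 + 1/(25 + 328)) = 1/(30163 + 1/353) = 1/(10647540/353) = 353/10647540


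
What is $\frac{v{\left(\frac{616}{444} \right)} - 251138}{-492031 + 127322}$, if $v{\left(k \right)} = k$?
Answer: $\frac{27876164}{40482699} \approx 0.68859$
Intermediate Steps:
$\frac{v{\left(\frac{616}{444} \right)} - 251138}{-492031 + 127322} = \frac{\frac{616}{444} - 251138}{-492031 + 127322} = \frac{616 \cdot \frac{1}{444} - 251138}{-364709} = \left(\frac{154}{111} - 251138\right) \left(- \frac{1}{364709}\right) = \left(- \frac{27876164}{111}\right) \left(- \frac{1}{364709}\right) = \frac{27876164}{40482699}$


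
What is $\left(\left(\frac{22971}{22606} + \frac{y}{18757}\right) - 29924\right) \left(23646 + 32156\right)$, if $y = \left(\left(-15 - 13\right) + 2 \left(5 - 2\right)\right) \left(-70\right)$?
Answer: $- \frac{354005962923659221}{212010371} \approx -1.6698 \cdot 10^{9}$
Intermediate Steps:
$y = 1540$ ($y = \left(\left(-15 - 13\right) + 2 \cdot 3\right) \left(-70\right) = \left(-28 + 6\right) \left(-70\right) = \left(-22\right) \left(-70\right) = 1540$)
$\left(\left(\frac{22971}{22606} + \frac{y}{18757}\right) - 29924\right) \left(23646 + 32156\right) = \left(\left(\frac{22971}{22606} + \frac{1540}{18757}\right) - 29924\right) \left(23646 + 32156\right) = \left(\left(22971 \cdot \frac{1}{22606} + 1540 \cdot \frac{1}{18757}\right) - 29924\right) 55802 = \left(\left(\frac{22971}{22606} + \frac{1540}{18757}\right) - 29924\right) 55802 = \left(\frac{465680287}{424020742} - 29924\right) 55802 = \left(- \frac{12687931003321}{424020742}\right) 55802 = - \frac{354005962923659221}{212010371}$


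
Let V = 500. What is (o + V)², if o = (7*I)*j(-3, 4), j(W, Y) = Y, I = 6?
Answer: 446224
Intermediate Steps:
o = 168 (o = (7*6)*4 = 42*4 = 168)
(o + V)² = (168 + 500)² = 668² = 446224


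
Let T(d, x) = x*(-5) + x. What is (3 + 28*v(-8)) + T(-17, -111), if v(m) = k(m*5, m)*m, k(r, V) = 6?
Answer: -897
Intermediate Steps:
T(d, x) = -4*x (T(d, x) = -5*x + x = -4*x)
v(m) = 6*m
(3 + 28*v(-8)) + T(-17, -111) = (3 + 28*(6*(-8))) - 4*(-111) = (3 + 28*(-48)) + 444 = (3 - 1344) + 444 = -1341 + 444 = -897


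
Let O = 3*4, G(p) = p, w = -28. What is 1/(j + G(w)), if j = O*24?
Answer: 1/260 ≈ 0.0038462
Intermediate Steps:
O = 12
j = 288 (j = 12*24 = 288)
1/(j + G(w)) = 1/(288 - 28) = 1/260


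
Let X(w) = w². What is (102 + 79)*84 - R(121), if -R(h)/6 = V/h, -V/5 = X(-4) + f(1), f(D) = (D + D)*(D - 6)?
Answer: 1839504/121 ≈ 15203.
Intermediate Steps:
f(D) = 2*D*(-6 + D) (f(D) = (2*D)*(-6 + D) = 2*D*(-6 + D))
V = -30 (V = -5*((-4)² + 2*1*(-6 + 1)) = -5*(16 + 2*1*(-5)) = -5*(16 - 10) = -5*6 = -30)
R(h) = 180/h (R(h) = -(-180)/h = 180/h)
(102 + 79)*84 - R(121) = (102 + 79)*84 - 180/121 = 181*84 - 180/121 = 15204 - 1*180/121 = 15204 - 180/121 = 1839504/121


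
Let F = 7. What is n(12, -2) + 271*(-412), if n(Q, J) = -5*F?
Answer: -111687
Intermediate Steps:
n(Q, J) = -35 (n(Q, J) = -5*7 = -35)
n(12, -2) + 271*(-412) = -35 + 271*(-412) = -35 - 111652 = -111687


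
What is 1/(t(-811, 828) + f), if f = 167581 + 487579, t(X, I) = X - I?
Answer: 1/653521 ≈ 1.5302e-6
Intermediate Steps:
f = 655160
1/(t(-811, 828) + f) = 1/((-811 - 1*828) + 655160) = 1/((-811 - 828) + 655160) = 1/(-1639 + 655160) = 1/653521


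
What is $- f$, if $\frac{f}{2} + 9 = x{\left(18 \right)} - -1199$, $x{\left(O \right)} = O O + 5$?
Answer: $-3038$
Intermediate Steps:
$x{\left(O \right)} = 5 + O^{2}$ ($x{\left(O \right)} = O^{2} + 5 = 5 + O^{2}$)
$f = 3038$ ($f = -18 + 2 \left(\left(5 + 18^{2}\right) - -1199\right) = -18 + 2 \left(\left(5 + 324\right) + 1199\right) = -18 + 2 \left(329 + 1199\right) = -18 + 2 \cdot 1528 = -18 + 3056 = 3038$)
$- f = \left(-1\right) 3038 = -3038$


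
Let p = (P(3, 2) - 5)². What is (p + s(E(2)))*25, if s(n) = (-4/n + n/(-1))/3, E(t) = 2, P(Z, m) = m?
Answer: 575/3 ≈ 191.67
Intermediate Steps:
p = 9 (p = (2 - 5)² = (-3)² = 9)
s(n) = -4/(3*n) - n/3 (s(n) = (-4/n + n*(-1))*(⅓) = (-4/n - n)*(⅓) = (-n - 4/n)*(⅓) = -4/(3*n) - n/3)
(p + s(E(2)))*25 = (9 + (⅓)*(-4 - 1*2²)/2)*25 = (9 + (⅓)*(½)*(-4 - 1*4))*25 = (9 + (⅓)*(½)*(-4 - 4))*25 = (9 + (⅓)*(½)*(-8))*25 = (9 - 4/3)*25 = (23/3)*25 = 575/3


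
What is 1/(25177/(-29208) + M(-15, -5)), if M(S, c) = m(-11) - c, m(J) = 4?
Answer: 29208/237695 ≈ 0.12288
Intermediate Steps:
M(S, c) = 4 - c
1/(25177/(-29208) + M(-15, -5)) = 1/(25177/(-29208) + (4 - 1*(-5))) = 1/(25177*(-1/29208) + (4 + 5)) = 1/(-25177/29208 + 9) = 1/(237695/29208) = 29208/237695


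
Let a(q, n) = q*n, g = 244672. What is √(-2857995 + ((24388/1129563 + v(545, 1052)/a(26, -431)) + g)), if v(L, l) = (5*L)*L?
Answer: I*√46525896917812162197029722/4219294326 ≈ 1616.6*I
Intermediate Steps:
a(q, n) = n*q
v(L, l) = 5*L²
√(-2857995 + ((24388/1129563 + v(545, 1052)/a(26, -431)) + g)) = √(-2857995 + ((24388/1129563 + (5*545²)/((-431*26))) + 244672)) = √(-2857995 + ((24388*(1/1129563) + (5*297025)/(-11206)) + 244672)) = √(-2857995 + ((24388/1129563 + 1485125*(-1/11206)) + 244672)) = √(-2857995 + ((24388/1129563 - 1485125/11206) + 244672)) = √(-2857995 + (-1677268958447/12657882978 + 244672)) = √(-2857995 + 3095352275034769/12657882978) = √(-33080813986674341/12657882978) = I*√46525896917812162197029722/4219294326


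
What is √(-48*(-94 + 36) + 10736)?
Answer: 52*√5 ≈ 116.28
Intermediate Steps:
√(-48*(-94 + 36) + 10736) = √(-48*(-58) + 10736) = √(2784 + 10736) = √13520 = 52*√5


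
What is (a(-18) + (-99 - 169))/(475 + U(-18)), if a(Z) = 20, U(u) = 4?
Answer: -248/479 ≈ -0.51775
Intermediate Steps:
(a(-18) + (-99 - 169))/(475 + U(-18)) = (20 + (-99 - 169))/(475 + 4) = (20 - 268)/479 = -248*1/479 = -248/479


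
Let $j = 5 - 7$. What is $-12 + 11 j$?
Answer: $-34$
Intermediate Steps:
$j = -2$ ($j = 5 - 7 = -2$)
$-12 + 11 j = -12 + 11 \left(-2\right) = -12 - 22 = -34$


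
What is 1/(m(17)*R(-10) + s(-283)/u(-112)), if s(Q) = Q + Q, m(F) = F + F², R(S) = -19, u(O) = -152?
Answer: -76/441581 ≈ -0.00017211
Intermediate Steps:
s(Q) = 2*Q
1/(m(17)*R(-10) + s(-283)/u(-112)) = 1/((17*(1 + 17))*(-19) + (2*(-283))/(-152)) = 1/((17*18)*(-19) - 566*(-1/152)) = 1/(306*(-19) + 283/76) = 1/(-5814 + 283/76) = 1/(-441581/76) = -76/441581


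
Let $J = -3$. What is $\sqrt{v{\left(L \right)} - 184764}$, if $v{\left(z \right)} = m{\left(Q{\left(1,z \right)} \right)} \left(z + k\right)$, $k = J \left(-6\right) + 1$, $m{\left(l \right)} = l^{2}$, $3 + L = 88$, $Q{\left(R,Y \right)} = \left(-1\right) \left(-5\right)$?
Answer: $2 i \sqrt{45541} \approx 426.81 i$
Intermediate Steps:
$Q{\left(R,Y \right)} = 5$
$L = 85$ ($L = -3 + 88 = 85$)
$k = 19$ ($k = \left(-3\right) \left(-6\right) + 1 = 18 + 1 = 19$)
$v{\left(z \right)} = 475 + 25 z$ ($v{\left(z \right)} = 5^{2} \left(z + 19\right) = 25 \left(19 + z\right) = 475 + 25 z$)
$\sqrt{v{\left(L \right)} - 184764} = \sqrt{\left(475 + 25 \cdot 85\right) - 184764} = \sqrt{\left(475 + 2125\right) - 184764} = \sqrt{2600 - 184764} = \sqrt{-182164} = 2 i \sqrt{45541}$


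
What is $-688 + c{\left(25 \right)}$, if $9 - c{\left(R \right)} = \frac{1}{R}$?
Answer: $- \frac{16976}{25} \approx -679.04$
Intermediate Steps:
$c{\left(R \right)} = 9 - \frac{1}{R}$
$-688 + c{\left(25 \right)} = -688 + \left(9 - \frac{1}{25}\right) = -688 + \frac{224}{25} = - \frac{16976}{25}$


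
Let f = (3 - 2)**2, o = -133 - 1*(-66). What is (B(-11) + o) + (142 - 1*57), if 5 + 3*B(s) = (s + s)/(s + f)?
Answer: 256/15 ≈ 17.067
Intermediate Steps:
o = -67 (o = -133 + 66 = -67)
f = 1 (f = 1**2 = 1)
B(s) = -5/3 + 2*s/(3*(1 + s)) (B(s) = -5/3 + ((s + s)/(s + 1))/3 = -5/3 + ((2*s)/(1 + s))/3 = -5/3 + (2*s/(1 + s))/3 = -5/3 + 2*s/(3*(1 + s)))
(B(-11) + o) + (142 - 1*57) = ((-5/3 - 1*(-11))/(1 - 11) - 67) + (142 - 1*57) = ((-5/3 + 11)/(-10) - 67) + (142 - 57) = (-1/10*28/3 - 67) + 85 = (-14/15 - 67) + 85 = -1019/15 + 85 = 256/15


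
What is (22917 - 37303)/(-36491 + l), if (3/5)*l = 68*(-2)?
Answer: 43158/110153 ≈ 0.39180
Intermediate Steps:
l = -680/3 (l = 5*(68*(-2))/3 = (5/3)*(-136) = -680/3 ≈ -226.67)
(22917 - 37303)/(-36491 + l) = (22917 - 37303)/(-36491 - 680/3) = -14386/(-110153/3) = -14386*(-3/110153) = 43158/110153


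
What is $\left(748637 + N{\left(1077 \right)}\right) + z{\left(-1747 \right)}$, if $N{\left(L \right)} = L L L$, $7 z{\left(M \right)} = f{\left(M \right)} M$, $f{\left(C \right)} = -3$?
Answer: $\frac{8749950431}{7} \approx 1.25 \cdot 10^{9}$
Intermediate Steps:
$z{\left(M \right)} = - \frac{3 M}{7}$ ($z{\left(M \right)} = \frac{\left(-3\right) M}{7} = - \frac{3 M}{7}$)
$N{\left(L \right)} = L^{3}$ ($N{\left(L \right)} = L^{2} L = L^{3}$)
$\left(748637 + N{\left(1077 \right)}\right) + z{\left(-1747 \right)} = \left(748637 + 1077^{3}\right) - - \frac{5241}{7} = \left(748637 + 1249243533\right) + \frac{5241}{7} = 1249992170 + \frac{5241}{7} = \frac{8749950431}{7}$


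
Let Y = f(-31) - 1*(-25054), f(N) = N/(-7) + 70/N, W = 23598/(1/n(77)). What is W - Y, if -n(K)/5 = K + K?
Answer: -3948427009/217 ≈ -1.8196e+7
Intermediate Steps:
n(K) = -10*K (n(K) = -5*(K + K) = -10*K)
W = -18170460 (W = 23598/(1/(-10*77)) = 23598/(1/(-770)) = 23598/(-1/770) = 23598*(-770) = -18170460)
f(N) = 70/N - N/7 (f(N) = N*(-⅐) + 70/N = -N/7 + 70/N = 70/N - N/7)
Y = 5437189/217 (Y = (70/(-31) - ⅐*(-31)) - 1*(-25054) = (70*(-1/31) + 31/7) + 25054 = (-70/31 + 31/7) + 25054 = 471/217 + 25054 = 5437189/217 ≈ 25056.)
W - Y = -18170460 - 1*5437189/217 = -18170460 - 5437189/217 = -3948427009/217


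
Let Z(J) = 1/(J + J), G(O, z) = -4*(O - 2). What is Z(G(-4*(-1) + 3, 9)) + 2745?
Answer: 109799/40 ≈ 2745.0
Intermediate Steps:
G(O, z) = 8 - 4*O (G(O, z) = -4*(-2 + O) = 8 - 4*O)
Z(J) = 1/(2*J)
Z(G(-4*(-1) + 3, 9)) + 2745 = 1/(2*(8 - 4*(-4*(-1) + 3))) + 2745 = 1/(2*(8 - 4*(4 + 3))) + 2745 = 1/(2*(8 - 4*7)) + 2745 = 1/(2*(8 - 28)) + 2745 = (1/2)/(-20) + 2745 = (1/2)*(-1/20) + 2745 = -1/40 + 2745 = 109799/40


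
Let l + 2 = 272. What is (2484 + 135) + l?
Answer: 2889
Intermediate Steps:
l = 270 (l = -2 + 272 = 270)
(2484 + 135) + l = (2484 + 135) + 270 = 2619 + 270 = 2889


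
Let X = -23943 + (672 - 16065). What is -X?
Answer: 39336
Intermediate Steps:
X = -39336 (X = -23943 - 15393 = -39336)
-X = -1*(-39336) = 39336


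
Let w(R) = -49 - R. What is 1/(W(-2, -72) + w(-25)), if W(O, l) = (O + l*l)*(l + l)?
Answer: -1/746232 ≈ -1.3401e-6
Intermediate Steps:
W(O, l) = 2*l*(O + l²) (W(O, l) = (O + l²)*(2*l) = 2*l*(O + l²))
1/(W(-2, -72) + w(-25)) = 1/(2*(-72)*(-2 + (-72)²) + (-49 - 1*(-25))) = 1/(2*(-72)*(-2 + 5184) + (-49 + 25)) = 1/(2*(-72)*5182 - 24) = 1/(-746208 - 24) = 1/(-746232) = -1/746232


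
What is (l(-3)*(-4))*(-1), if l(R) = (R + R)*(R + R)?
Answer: 144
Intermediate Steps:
l(R) = 4*R² (l(R) = (2*R)*(2*R) = 4*R²)
(l(-3)*(-4))*(-1) = ((4*(-3)²)*(-4))*(-1) = ((4*9)*(-4))*(-1) = (36*(-4))*(-1) = -144*(-1) = 144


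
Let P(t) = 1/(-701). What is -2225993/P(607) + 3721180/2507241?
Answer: 3912351745355593/2507241 ≈ 1.5604e+9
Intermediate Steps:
P(t) = -1/701
-2225993/P(607) + 3721180/2507241 = -2225993/(-1/701) + 3721180/2507241 = -2225993*(-701) + 3721180*(1/2507241) = 1560421093 + 3721180/2507241 = 3912351745355593/2507241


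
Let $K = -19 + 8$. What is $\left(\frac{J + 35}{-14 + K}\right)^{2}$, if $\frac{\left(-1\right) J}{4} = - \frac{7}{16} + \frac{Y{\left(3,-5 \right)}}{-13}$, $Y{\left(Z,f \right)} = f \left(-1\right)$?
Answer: $\frac{3964081}{1690000} \approx 2.3456$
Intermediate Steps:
$Y{\left(Z,f \right)} = - f$
$K = -11$
$J = \frac{171}{52}$ ($J = - 4 \left(- \frac{7}{16} + \frac{\left(-1\right) \left(-5\right)}{-13}\right) = - 4 \left(\left(-7\right) \frac{1}{16} + 5 \left(- \frac{1}{13}\right)\right) = - 4 \left(- \frac{7}{16} - \frac{5}{13}\right) = \left(-4\right) \left(- \frac{171}{208}\right) = \frac{171}{52} \approx 3.2885$)
$\left(\frac{J + 35}{-14 + K}\right)^{2} = \left(\frac{\frac{171}{52} + 35}{-14 - 11}\right)^{2} = \left(\frac{1991}{52 \left(-25\right)}\right)^{2} = \left(\frac{1991}{52} \left(- \frac{1}{25}\right)\right)^{2} = \left(- \frac{1991}{1300}\right)^{2} = \frac{3964081}{1690000}$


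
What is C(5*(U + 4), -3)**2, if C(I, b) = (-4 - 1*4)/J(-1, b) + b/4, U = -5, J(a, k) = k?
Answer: 529/144 ≈ 3.6736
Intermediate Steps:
C(I, b) = -8/b + b/4 (C(I, b) = (-4 - 1*4)/b + b/4 = (-4 - 4)/b + b*(1/4) = -8/b + b/4)
C(5*(U + 4), -3)**2 = (-8/(-3) + (1/4)*(-3))**2 = (-8*(-1/3) - 3/4)**2 = (8/3 - 3/4)**2 = (23/12)**2 = 529/144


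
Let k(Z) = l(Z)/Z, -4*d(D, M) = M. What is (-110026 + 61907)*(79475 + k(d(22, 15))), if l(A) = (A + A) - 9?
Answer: -19122346243/5 ≈ -3.8245e+9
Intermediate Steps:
d(D, M) = -M/4
l(A) = -9 + 2*A (l(A) = 2*A - 9 = -9 + 2*A)
k(Z) = (-9 + 2*Z)/Z
(-110026 + 61907)*(79475 + k(d(22, 15))) = (-110026 + 61907)*(79475 + (2 - 9/((-¼*15)))) = -48119*(79475 + (2 - 9/(-15/4))) = -48119*(79475 + (2 - 9*(-4/15))) = -48119*(79475 + (2 + 12/5)) = -48119*(79475 + 22/5) = -48119*397397/5 = -19122346243/5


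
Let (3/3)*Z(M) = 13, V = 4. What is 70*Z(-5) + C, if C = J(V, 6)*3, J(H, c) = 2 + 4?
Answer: 928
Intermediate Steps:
J(H, c) = 6
Z(M) = 13
C = 18 (C = 6*3 = 18)
70*Z(-5) + C = 70*13 + 18 = 910 + 18 = 928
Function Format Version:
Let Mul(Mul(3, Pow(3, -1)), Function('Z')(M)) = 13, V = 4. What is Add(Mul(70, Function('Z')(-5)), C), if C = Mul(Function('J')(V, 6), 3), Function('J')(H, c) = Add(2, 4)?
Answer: 928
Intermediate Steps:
Function('J')(H, c) = 6
Function('Z')(M) = 13
C = 18 (C = Mul(6, 3) = 18)
Add(Mul(70, Function('Z')(-5)), C) = Add(Mul(70, 13), 18) = Add(910, 18) = 928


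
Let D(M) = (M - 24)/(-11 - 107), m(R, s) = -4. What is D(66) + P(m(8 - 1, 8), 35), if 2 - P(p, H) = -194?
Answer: 11543/59 ≈ 195.64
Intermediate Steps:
P(p, H) = 196 (P(p, H) = 2 - 1*(-194) = 2 + 194 = 196)
D(M) = 12/59 - M/118 (D(M) = (-24 + M)/(-118) = (-24 + M)*(-1/118) = 12/59 - M/118)
D(66) + P(m(8 - 1, 8), 35) = (12/59 - 1/118*66) + 196 = (12/59 - 33/59) + 196 = -21/59 + 196 = 11543/59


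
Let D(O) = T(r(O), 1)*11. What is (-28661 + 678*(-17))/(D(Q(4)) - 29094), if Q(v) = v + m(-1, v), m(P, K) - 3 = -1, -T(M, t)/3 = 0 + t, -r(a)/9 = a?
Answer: 5741/4161 ≈ 1.3797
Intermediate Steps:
r(a) = -9*a
T(M, t) = -3*t (T(M, t) = -3*(0 + t) = -3*t)
m(P, K) = 2 (m(P, K) = 3 - 1 = 2)
Q(v) = 2 + v (Q(v) = v + 2 = 2 + v)
D(O) = -33 (D(O) = -3*1*11 = -3*11 = -33)
(-28661 + 678*(-17))/(D(Q(4)) - 29094) = (-28661 + 678*(-17))/(-33 - 29094) = (-28661 - 11526)/(-29127) = -40187*(-1/29127) = 5741/4161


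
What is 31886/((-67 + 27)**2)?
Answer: 15943/800 ≈ 19.929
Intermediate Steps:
31886/((-67 + 27)**2) = 31886/((-40)**2) = 31886/1600 = 31886*(1/1600) = 15943/800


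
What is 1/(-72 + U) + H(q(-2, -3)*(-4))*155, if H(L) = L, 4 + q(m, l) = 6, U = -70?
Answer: -176081/142 ≈ -1240.0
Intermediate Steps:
q(m, l) = 2 (q(m, l) = -4 + 6 = 2)
1/(-72 + U) + H(q(-2, -3)*(-4))*155 = 1/(-72 - 70) + (2*(-4))*155 = 1/(-142) - 8*155 = -1/142 - 1240 = -176081/142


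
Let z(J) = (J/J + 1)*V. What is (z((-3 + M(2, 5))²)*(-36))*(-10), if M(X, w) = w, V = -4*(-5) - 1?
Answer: 13680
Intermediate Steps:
V = 19 (V = 20 - 1 = 19)
z(J) = 38 (z(J) = (J/J + 1)*19 = (1 + 1)*19 = 2*19 = 38)
(z((-3 + M(2, 5))²)*(-36))*(-10) = (38*(-36))*(-10) = -1368*(-10) = 13680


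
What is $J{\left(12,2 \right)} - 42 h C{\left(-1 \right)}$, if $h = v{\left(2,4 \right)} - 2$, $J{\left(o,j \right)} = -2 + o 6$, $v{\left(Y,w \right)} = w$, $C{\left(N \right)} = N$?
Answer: $154$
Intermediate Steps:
$J{\left(o,j \right)} = -2 + 6 o$
$h = 2$ ($h = 4 - 2 = 2$)
$J{\left(12,2 \right)} - 42 h C{\left(-1 \right)} = \left(-2 + 6 \cdot 12\right) - 42 \cdot 2 \left(-1\right) = \left(-2 + 72\right) - -84 = 70 + 84 = 154$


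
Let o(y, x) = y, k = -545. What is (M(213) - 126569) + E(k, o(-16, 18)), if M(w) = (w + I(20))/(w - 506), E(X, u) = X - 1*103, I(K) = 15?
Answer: -37274809/293 ≈ -1.2722e+5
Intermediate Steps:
E(X, u) = -103 + X (E(X, u) = X - 103 = -103 + X)
M(w) = (15 + w)/(-506 + w) (M(w) = (w + 15)/(w - 506) = (15 + w)/(-506 + w))
(M(213) - 126569) + E(k, o(-16, 18)) = ((15 + 213)/(-506 + 213) - 126569) + (-103 - 545) = (228/(-293) - 126569) - 648 = (-1/293*228 - 126569) - 648 = (-228/293 - 126569) - 648 = -37084945/293 - 648 = -37274809/293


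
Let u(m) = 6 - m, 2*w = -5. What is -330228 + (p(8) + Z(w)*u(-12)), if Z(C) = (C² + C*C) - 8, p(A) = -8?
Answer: -330155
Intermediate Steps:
w = -5/2 (w = (½)*(-5) = -5/2 ≈ -2.5000)
Z(C) = -8 + 2*C² (Z(C) = (C² + C²) - 8 = 2*C² - 8 = -8 + 2*C²)
-330228 + (p(8) + Z(w)*u(-12)) = -330228 + (-8 + (-8 + 2*(-5/2)²)*(6 - 1*(-12))) = -330228 + (-8 + (-8 + 2*(25/4))*(6 + 12)) = -330228 + (-8 + (-8 + 25/2)*18) = -330228 + (-8 + (9/2)*18) = -330228 + (-8 + 81) = -330228 + 73 = -330155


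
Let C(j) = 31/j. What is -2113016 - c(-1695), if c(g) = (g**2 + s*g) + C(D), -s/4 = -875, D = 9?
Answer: 8518100/9 ≈ 9.4646e+5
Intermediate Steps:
s = 3500 (s = -4*(-875) = 3500)
c(g) = 31/9 + g**2 + 3500*g (c(g) = (g**2 + 3500*g) + 31/9 = 31/9 + g**2 + 3500*g)
-2113016 - c(-1695) = -2113016 - (31/9 + (-1695)**2 + 3500*(-1695)) = -2113016 - (31/9 + 2873025 - 5932500) = -2113016 - 1*(-27535244/9) = -2113016 + 27535244/9 = 8518100/9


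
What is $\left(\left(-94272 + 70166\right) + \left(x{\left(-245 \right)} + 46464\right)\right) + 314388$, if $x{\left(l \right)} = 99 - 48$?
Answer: $336797$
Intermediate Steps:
$x{\left(l \right)} = 51$
$\left(\left(-94272 + 70166\right) + \left(x{\left(-245 \right)} + 46464\right)\right) + 314388 = \left(\left(-94272 + 70166\right) + \left(51 + 46464\right)\right) + 314388 = \left(-24106 + 46515\right) + 314388 = 22409 + 314388 = 336797$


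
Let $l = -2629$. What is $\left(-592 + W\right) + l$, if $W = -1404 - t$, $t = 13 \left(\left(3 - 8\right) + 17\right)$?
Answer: $-4781$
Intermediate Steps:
$t = 156$ ($t = 13 \left(\left(3 - 8\right) + 17\right) = 13 \left(-5 + 17\right) = 13 \cdot 12 = 156$)
$W = -1560$ ($W = -1404 - 156 = -1560$)
$\left(-592 + W\right) + l = \left(-592 - 1560\right) - 2629 = -2152 - 2629 = -4781$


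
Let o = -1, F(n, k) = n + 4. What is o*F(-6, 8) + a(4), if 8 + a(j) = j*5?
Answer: 14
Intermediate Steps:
F(n, k) = 4 + n
a(j) = -8 + 5*j (a(j) = -8 + j*5 = -8 + 5*j)
o*F(-6, 8) + a(4) = -(4 - 6) + (-8 + 5*4) = -1*(-2) + (-8 + 20) = 2 + 12 = 14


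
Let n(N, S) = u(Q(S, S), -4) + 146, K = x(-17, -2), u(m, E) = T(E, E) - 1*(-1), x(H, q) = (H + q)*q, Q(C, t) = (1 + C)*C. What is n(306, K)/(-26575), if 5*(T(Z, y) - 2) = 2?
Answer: -747/132875 ≈ -0.0056218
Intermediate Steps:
Q(C, t) = C*(1 + C)
T(Z, y) = 12/5 (T(Z, y) = 2 + (⅕)*2 = 2 + ⅖ = 12/5)
x(H, q) = q*(H + q)
u(m, E) = 17/5 (u(m, E) = 12/5 - 1*(-1) = 12/5 + 1 = 17/5)
K = 38 (K = -2*(-17 - 2) = -2*(-19) = 38)
n(N, S) = 747/5 (n(N, S) = 17/5 + 146 = 747/5)
n(306, K)/(-26575) = (747/5)/(-26575) = (747/5)*(-1/26575) = -747/132875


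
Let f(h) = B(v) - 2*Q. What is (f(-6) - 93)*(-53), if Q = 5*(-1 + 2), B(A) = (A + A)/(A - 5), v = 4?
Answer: 5883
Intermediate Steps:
B(A) = 2*A/(-5 + A) (B(A) = (2*A)/(-5 + A) = 2*A/(-5 + A))
Q = 5 (Q = 5*1 = 5)
f(h) = -18 (f(h) = 2*4/(-5 + 4) - 2*5 = 2*4/(-1) - 10 = 2*4*(-1) - 10 = -8 - 10 = -18)
(f(-6) - 93)*(-53) = (-18 - 93)*(-53) = -111*(-53) = 5883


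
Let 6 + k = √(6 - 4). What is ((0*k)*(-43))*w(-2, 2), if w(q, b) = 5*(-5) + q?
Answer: 0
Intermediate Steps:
k = -6 + √2 (k = -6 + √(6 - 4) = -6 + √2 ≈ -4.5858)
w(q, b) = -25 + q
((0*k)*(-43))*w(-2, 2) = ((0*(-6 + √2))*(-43))*(-25 - 2) = (0*(-43))*(-27) = 0*(-27) = 0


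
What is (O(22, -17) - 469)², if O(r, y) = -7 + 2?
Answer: 224676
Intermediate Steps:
O(r, y) = -5
(O(22, -17) - 469)² = (-5 - 469)² = (-474)² = 224676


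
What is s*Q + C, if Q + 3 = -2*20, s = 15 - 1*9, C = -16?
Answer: -274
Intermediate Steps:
s = 6 (s = 15 - 9 = 6)
Q = -43 (Q = -3 - 2*20 = -3 - 40 = -43)
s*Q + C = 6*(-43) - 16 = -258 - 16 = -274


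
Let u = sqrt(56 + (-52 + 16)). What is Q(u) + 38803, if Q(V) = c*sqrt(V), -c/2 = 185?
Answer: 38803 - 370*sqrt(2)*5**(1/4) ≈ 38021.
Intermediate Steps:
c = -370 (c = -2*185 = -370)
u = 2*sqrt(5) (u = sqrt(56 - 36) = sqrt(20) = 2*sqrt(5) ≈ 4.4721)
Q(V) = -370*sqrt(V)
Q(u) + 38803 = -370*sqrt(2)*5**(1/4) + 38803 = 38803 - 370*sqrt(2)*5**(1/4)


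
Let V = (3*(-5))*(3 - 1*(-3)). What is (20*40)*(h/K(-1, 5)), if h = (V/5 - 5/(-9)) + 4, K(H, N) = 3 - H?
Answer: -24200/9 ≈ -2688.9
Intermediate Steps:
V = -90 (V = -15*(3 + 3) = -15*6 = -90)
h = -121/9 (h = (-90/5 - 5/(-9)) + 4 = (-90*⅕ - 5*(-⅑)) + 4 = (-18 + 5/9) + 4 = -157/9 + 4 = -121/9 ≈ -13.444)
(20*40)*(h/K(-1, 5)) = (20*40)*(-121/(9*(3 - 1*(-1)))) = 800*(-121/(9*(3 + 1))) = 800*(-121/9/4) = 800*(-121/9*¼) = 800*(-121/36) = -24200/9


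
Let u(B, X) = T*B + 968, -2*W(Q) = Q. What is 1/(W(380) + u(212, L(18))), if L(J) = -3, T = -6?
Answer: -1/494 ≈ -0.0020243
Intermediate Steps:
W(Q) = -Q/2
u(B, X) = 968 - 6*B (u(B, X) = -6*B + 968 = 968 - 6*B)
1/(W(380) + u(212, L(18))) = 1/(-½*380 + (968 - 6*212)) = 1/(-190 + (968 - 1272)) = 1/(-190 - 304) = 1/(-494) = -1/494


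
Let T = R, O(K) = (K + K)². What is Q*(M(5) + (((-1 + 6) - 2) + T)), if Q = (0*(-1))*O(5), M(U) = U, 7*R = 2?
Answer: 0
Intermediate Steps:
R = 2/7 (R = (⅐)*2 = 2/7 ≈ 0.28571)
O(K) = 4*K² (O(K) = (2*K)² = 4*K²)
Q = 0 (Q = (0*(-1))*(4*5²) = 0*(4*25) = 0*100 = 0)
T = 2/7 ≈ 0.28571
Q*(M(5) + (((-1 + 6) - 2) + T)) = 0*(5 + (((-1 + 6) - 2) + 2/7)) = 0*(5 + ((5 - 2) + 2/7)) = 0*(5 + (3 + 2/7)) = 0*(5 + 23/7) = 0*(58/7) = 0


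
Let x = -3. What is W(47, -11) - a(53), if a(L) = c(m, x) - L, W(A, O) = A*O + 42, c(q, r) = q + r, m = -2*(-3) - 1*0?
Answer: -425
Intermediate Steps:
m = 6 (m = 6 + 0 = 6)
W(A, O) = 42 + A*O
a(L) = 3 - L (a(L) = (6 - 3) - L = 3 - L)
W(47, -11) - a(53) = (42 + 47*(-11)) - (3 - 1*53) = (42 - 517) - (3 - 53) = -475 - 1*(-50) = -475 + 50 = -425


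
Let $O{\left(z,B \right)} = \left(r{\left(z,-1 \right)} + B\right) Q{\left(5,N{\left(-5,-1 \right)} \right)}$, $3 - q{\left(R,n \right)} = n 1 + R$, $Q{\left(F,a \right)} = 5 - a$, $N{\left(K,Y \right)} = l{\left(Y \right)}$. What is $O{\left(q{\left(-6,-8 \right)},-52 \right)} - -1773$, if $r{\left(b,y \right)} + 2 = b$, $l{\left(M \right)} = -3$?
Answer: $1477$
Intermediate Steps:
$N{\left(K,Y \right)} = -3$
$r{\left(b,y \right)} = -2 + b$
$q{\left(R,n \right)} = 3 - R - n$ ($q{\left(R,n \right)} = 3 - \left(n 1 + R\right) = 3 - \left(n + R\right) = 3 - \left(R + n\right) = 3 - R - n$)
$O{\left(z,B \right)} = -16 + 8 B + 8 z$ ($O{\left(z,B \right)} = \left(\left(-2 + z\right) + B\right) \left(5 - -3\right) = \left(-2 + B + z\right) \left(5 + 3\right) = \left(-2 + B + z\right) 8 = -16 + 8 B + 8 z$)
$O{\left(q{\left(-6,-8 \right)},-52 \right)} - -1773 = \left(-16 + 8 \left(-52\right) + 8 \left(3 - -6 - -8\right)\right) - -1773 = \left(-16 - 416 + 8 \left(3 + 6 + 8\right)\right) + 1773 = \left(-16 - 416 + 8 \cdot 17\right) + 1773 = \left(-16 - 416 + 136\right) + 1773 = -296 + 1773 = 1477$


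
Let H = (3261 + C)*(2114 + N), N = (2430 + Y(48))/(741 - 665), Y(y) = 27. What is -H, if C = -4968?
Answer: 278447547/76 ≈ 3.6638e+6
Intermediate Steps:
N = 2457/76 (N = (2430 + 27)/(741 - 665) = 2457/76 ≈ 32.329)
H = -278447547/76 (H = (3261 - 4968)*(2114 + 2457/76) = -1707*163121/76 = -278447547/76 ≈ -3.6638e+6)
-H = -1*(-278447547/76) = 278447547/76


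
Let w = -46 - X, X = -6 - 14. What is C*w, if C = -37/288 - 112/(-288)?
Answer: -325/48 ≈ -6.7708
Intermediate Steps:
X = -20
w = -26 (w = -46 - 1*(-20) = -46 + 20 = -26)
C = 25/96 (C = -37*1/288 - 112*(-1/288) = -37/288 + 7/18 = 25/96 ≈ 0.26042)
C*w = (25/96)*(-26) = -325/48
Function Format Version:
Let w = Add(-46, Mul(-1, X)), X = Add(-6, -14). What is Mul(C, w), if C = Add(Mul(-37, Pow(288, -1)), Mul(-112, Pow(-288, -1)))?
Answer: Rational(-325, 48) ≈ -6.7708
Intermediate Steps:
X = -20
w = -26 (w = Add(-46, Mul(-1, -20)) = Add(-46, 20) = -26)
C = Rational(25, 96) (C = Add(Mul(-37, Rational(1, 288)), Mul(-112, Rational(-1, 288))) = Add(Rational(-37, 288), Rational(7, 18)) = Rational(25, 96) ≈ 0.26042)
Mul(C, w) = Mul(Rational(25, 96), -26) = Rational(-325, 48)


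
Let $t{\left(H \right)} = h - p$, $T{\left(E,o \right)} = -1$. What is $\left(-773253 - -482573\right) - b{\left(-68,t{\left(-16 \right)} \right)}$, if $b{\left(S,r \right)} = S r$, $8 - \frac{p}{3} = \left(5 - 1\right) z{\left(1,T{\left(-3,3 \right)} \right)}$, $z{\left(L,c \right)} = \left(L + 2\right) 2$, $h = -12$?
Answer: $-288232$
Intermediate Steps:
$z{\left(L,c \right)} = 4 + 2 L$ ($z{\left(L,c \right)} = \left(2 + L\right) 2 = 4 + 2 L$)
$p = -48$ ($p = 24 - 3 \left(5 - 1\right) \left(4 + 2 \cdot 1\right) = 24 - 3 \cdot 4 \left(4 + 2\right) = 24 - 3 \cdot 4 \cdot 6 = 24 - 72 = -48$)
$t{\left(H \right)} = 36$ ($t{\left(H \right)} = -12 - -48 = -12 + 48 = 36$)
$\left(-773253 - -482573\right) - b{\left(-68,t{\left(-16 \right)} \right)} = \left(-773253 - -482573\right) - \left(-68\right) 36 = \left(-773253 + 482573\right) - -2448 = -290680 + 2448 = -288232$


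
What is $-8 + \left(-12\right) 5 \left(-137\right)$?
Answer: $8212$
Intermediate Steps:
$-8 + \left(-12\right) 5 \left(-137\right) = -8 - -8220 = -8 + 8220 = 8212$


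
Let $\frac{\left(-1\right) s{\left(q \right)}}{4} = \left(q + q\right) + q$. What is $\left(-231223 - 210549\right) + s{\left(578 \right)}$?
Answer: $-448708$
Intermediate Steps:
$s{\left(q \right)} = - 12 q$ ($s{\left(q \right)} = - 4 \left(\left(q + q\right) + q\right) = - 4 \left(2 q + q\right) = - 4 \cdot 3 q = - 12 q$)
$\left(-231223 - 210549\right) + s{\left(578 \right)} = \left(-231223 - 210549\right) - 6936 = -441772 - 6936 = -448708$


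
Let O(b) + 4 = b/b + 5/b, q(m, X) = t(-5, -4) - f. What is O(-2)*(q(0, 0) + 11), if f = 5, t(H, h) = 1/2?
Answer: -143/4 ≈ -35.750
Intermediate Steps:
t(H, h) = 1/2
q(m, X) = -9/2 (q(m, X) = 1/2 - 1*5 = 1/2 - 5 = -9/2)
O(b) = -3 + 5/b (O(b) = -4 + (b/b + 5/b) = -4 + (1 + 5/b) = -3 + 5/b)
O(-2)*(q(0, 0) + 11) = (-3 + 5/(-2))*(-9/2 + 11) = (-3 + 5*(-1/2))*(13/2) = (-3 - 5/2)*(13/2) = -11/2*13/2 = -143/4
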